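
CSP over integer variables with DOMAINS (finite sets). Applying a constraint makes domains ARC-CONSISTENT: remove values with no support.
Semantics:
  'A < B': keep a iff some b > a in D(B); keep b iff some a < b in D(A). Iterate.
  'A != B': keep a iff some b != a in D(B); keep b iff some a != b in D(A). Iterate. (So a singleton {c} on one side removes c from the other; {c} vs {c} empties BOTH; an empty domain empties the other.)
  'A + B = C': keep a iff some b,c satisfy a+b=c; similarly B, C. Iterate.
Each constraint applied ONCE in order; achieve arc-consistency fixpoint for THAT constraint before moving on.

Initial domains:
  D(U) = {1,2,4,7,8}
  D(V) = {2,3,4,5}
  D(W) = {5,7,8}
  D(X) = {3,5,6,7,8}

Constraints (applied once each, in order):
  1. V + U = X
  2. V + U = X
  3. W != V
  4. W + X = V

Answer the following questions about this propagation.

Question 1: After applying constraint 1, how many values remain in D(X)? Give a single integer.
Answer: 5

Derivation:
Constraint 1 (V + U = X) on D(V)={2,3,4,5} D(U)={1,2,4,7,8} D(X)={3,5,6,7,8}: U {1,2,4,7,8}->{1,2,4}
So after constraint 1: D(X)={3,5,6,7,8}, size = 5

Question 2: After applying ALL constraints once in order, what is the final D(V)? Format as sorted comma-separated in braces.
Constraint 1 (V + U = X) on D(V)={2,3,4,5} D(U)={1,2,4,7,8} D(X)={3,5,6,7,8}: U {1,2,4,7,8}->{1,2,4}
Constraint 2 (V + U = X) on D(V)={2,3,4,5} D(U)={1,2,4} D(X)={3,5,6,7,8}: no change
Constraint 3 (W != V) on D(W)={5,7,8} D(V)={2,3,4,5}: no change
Constraint 4 (W + X = V) on D(W)={5,7,8} D(X)={3,5,6,7,8} D(V)={2,3,4,5}: W {5,7,8}->{}; X {3,5,6,7,8}->{}; V {2,3,4,5}->{}
So after all 4 constraints: D(V) = {}

Answer: {}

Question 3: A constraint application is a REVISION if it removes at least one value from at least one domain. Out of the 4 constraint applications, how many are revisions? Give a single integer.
Answer: 2

Derivation:
Constraint 1 (V + U = X) on D(V)={2,3,4,5} D(U)={1,2,4,7,8} D(X)={3,5,6,7,8}: U {1,2,4,7,8}->{1,2,4} => REVISION
Constraint 2 (V + U = X) on D(V)={2,3,4,5} D(U)={1,2,4} D(X)={3,5,6,7,8}: no change => not a revision
Constraint 3 (W != V) on D(W)={5,7,8} D(V)={2,3,4,5}: no change => not a revision
Constraint 4 (W + X = V) on D(W)={5,7,8} D(X)={3,5,6,7,8} D(V)={2,3,4,5}: W {5,7,8}->{}; X {3,5,6,7,8}->{}; V {2,3,4,5}->{} => REVISION
Total revisions = 2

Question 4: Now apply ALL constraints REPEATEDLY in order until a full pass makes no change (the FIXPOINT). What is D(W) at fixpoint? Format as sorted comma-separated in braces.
Answer: {}

Derivation:
pass 0 (initial): D(W)={5,7,8}
pass 1: U {1,2,4,7,8}->{1,2,4}; V {2,3,4,5}->{}; W {5,7,8}->{}; X {3,5,6,7,8}->{}
pass 2: U {1,2,4}->{}
pass 3: no change
Fixpoint after 3 passes: D(W) = {}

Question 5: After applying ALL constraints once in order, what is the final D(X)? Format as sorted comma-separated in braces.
Constraint 1 (V + U = X) on D(V)={2,3,4,5} D(U)={1,2,4,7,8} D(X)={3,5,6,7,8}: U {1,2,4,7,8}->{1,2,4}
Constraint 2 (V + U = X) on D(V)={2,3,4,5} D(U)={1,2,4} D(X)={3,5,6,7,8}: no change
Constraint 3 (W != V) on D(W)={5,7,8} D(V)={2,3,4,5}: no change
Constraint 4 (W + X = V) on D(W)={5,7,8} D(X)={3,5,6,7,8} D(V)={2,3,4,5}: W {5,7,8}->{}; X {3,5,6,7,8}->{}; V {2,3,4,5}->{}
So after all 4 constraints: D(X) = {}

Answer: {}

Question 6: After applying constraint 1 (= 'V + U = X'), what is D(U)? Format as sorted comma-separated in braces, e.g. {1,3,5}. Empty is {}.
Answer: {1,2,4}

Derivation:
Constraint 1 (V + U = X) on D(V)={2,3,4,5} D(U)={1,2,4,7,8} D(X)={3,5,6,7,8}: U {1,2,4,7,8}->{1,2,4}
So after constraint 1: D(U) = {1,2,4}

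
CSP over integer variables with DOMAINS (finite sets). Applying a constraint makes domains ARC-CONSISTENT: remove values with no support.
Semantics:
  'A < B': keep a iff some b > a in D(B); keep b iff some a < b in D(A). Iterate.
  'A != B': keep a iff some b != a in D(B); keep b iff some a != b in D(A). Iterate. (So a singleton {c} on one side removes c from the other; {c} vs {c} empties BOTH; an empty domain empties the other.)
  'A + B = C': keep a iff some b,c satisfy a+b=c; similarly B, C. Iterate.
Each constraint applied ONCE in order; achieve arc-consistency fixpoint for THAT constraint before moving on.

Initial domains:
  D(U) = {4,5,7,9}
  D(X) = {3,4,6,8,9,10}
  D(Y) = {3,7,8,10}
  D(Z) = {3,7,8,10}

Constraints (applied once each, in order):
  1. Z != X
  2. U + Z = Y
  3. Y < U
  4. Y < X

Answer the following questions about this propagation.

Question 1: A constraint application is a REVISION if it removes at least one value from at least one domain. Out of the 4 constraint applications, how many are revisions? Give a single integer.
Constraint 1 (Z != X) on D(Z)={3,7,8,10} D(X)={3,4,6,8,9,10}: no change => not a revision
Constraint 2 (U + Z = Y) on D(U)={4,5,7,9} D(Z)={3,7,8,10} D(Y)={3,7,8,10}: U {4,5,7,9}->{4,5,7}; Z {3,7,8,10}->{3}; Y {3,7,8,10}->{7,8,10} => REVISION
Constraint 3 (Y < U) on D(Y)={7,8,10} D(U)={4,5,7}: Y {7,8,10}->{}; U {4,5,7}->{} => REVISION
Constraint 4 (Y < X) on D(Y)={} D(X)={3,4,6,8,9,10}: X {3,4,6,8,9,10}->{} => REVISION
Total revisions = 3

Answer: 3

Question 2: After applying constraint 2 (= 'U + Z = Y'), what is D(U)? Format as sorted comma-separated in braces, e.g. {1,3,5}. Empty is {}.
Answer: {4,5,7}

Derivation:
Constraint 1 (Z != X) on D(Z)={3,7,8,10} D(X)={3,4,6,8,9,10}: no change
Constraint 2 (U + Z = Y) on D(U)={4,5,7,9} D(Z)={3,7,8,10} D(Y)={3,7,8,10}: U {4,5,7,9}->{4,5,7}; Z {3,7,8,10}->{3}; Y {3,7,8,10}->{7,8,10}
So after constraint 2: D(U) = {4,5,7}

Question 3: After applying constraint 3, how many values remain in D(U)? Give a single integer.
Answer: 0

Derivation:
Constraint 1 (Z != X) on D(Z)={3,7,8,10} D(X)={3,4,6,8,9,10}: no change
Constraint 2 (U + Z = Y) on D(U)={4,5,7,9} D(Z)={3,7,8,10} D(Y)={3,7,8,10}: U {4,5,7,9}->{4,5,7}; Z {3,7,8,10}->{3}; Y {3,7,8,10}->{7,8,10}
Constraint 3 (Y < U) on D(Y)={7,8,10} D(U)={4,5,7}: Y {7,8,10}->{}; U {4,5,7}->{}
So after constraint 3: D(U)={}, size = 0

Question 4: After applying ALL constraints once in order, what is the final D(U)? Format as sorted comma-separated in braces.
Constraint 1 (Z != X) on D(Z)={3,7,8,10} D(X)={3,4,6,8,9,10}: no change
Constraint 2 (U + Z = Y) on D(U)={4,5,7,9} D(Z)={3,7,8,10} D(Y)={3,7,8,10}: U {4,5,7,9}->{4,5,7}; Z {3,7,8,10}->{3}; Y {3,7,8,10}->{7,8,10}
Constraint 3 (Y < U) on D(Y)={7,8,10} D(U)={4,5,7}: Y {7,8,10}->{}; U {4,5,7}->{}
Constraint 4 (Y < X) on D(Y)={} D(X)={3,4,6,8,9,10}: X {3,4,6,8,9,10}->{}
So after all 4 constraints: D(U) = {}

Answer: {}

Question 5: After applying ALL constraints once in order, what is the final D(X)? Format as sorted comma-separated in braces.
Answer: {}

Derivation:
Constraint 1 (Z != X) on D(Z)={3,7,8,10} D(X)={3,4,6,8,9,10}: no change
Constraint 2 (U + Z = Y) on D(U)={4,5,7,9} D(Z)={3,7,8,10} D(Y)={3,7,8,10}: U {4,5,7,9}->{4,5,7}; Z {3,7,8,10}->{3}; Y {3,7,8,10}->{7,8,10}
Constraint 3 (Y < U) on D(Y)={7,8,10} D(U)={4,5,7}: Y {7,8,10}->{}; U {4,5,7}->{}
Constraint 4 (Y < X) on D(Y)={} D(X)={3,4,6,8,9,10}: X {3,4,6,8,9,10}->{}
So after all 4 constraints: D(X) = {}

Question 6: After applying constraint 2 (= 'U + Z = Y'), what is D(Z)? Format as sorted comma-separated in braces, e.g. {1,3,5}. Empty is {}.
Constraint 1 (Z != X) on D(Z)={3,7,8,10} D(X)={3,4,6,8,9,10}: no change
Constraint 2 (U + Z = Y) on D(U)={4,5,7,9} D(Z)={3,7,8,10} D(Y)={3,7,8,10}: U {4,5,7,9}->{4,5,7}; Z {3,7,8,10}->{3}; Y {3,7,8,10}->{7,8,10}
So after constraint 2: D(Z) = {3}

Answer: {3}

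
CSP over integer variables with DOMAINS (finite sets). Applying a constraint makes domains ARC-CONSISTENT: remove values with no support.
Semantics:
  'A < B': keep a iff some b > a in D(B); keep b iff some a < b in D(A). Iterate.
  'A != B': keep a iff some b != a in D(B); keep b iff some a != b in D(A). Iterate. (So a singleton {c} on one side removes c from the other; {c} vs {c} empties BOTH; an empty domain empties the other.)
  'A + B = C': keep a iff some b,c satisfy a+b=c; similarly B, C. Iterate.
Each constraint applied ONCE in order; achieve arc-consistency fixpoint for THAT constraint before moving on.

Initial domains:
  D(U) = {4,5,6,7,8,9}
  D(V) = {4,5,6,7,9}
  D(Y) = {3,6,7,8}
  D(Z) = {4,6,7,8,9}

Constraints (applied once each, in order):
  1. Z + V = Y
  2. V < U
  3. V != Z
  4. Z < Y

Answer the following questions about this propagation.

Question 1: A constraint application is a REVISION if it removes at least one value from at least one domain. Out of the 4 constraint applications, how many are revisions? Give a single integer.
Answer: 4

Derivation:
Constraint 1 (Z + V = Y) on D(Z)={4,6,7,8,9} D(V)={4,5,6,7,9} D(Y)={3,6,7,8}: Z {4,6,7,8,9}->{4}; V {4,5,6,7,9}->{4}; Y {3,6,7,8}->{8} => REVISION
Constraint 2 (V < U) on D(V)={4} D(U)={4,5,6,7,8,9}: U {4,5,6,7,8,9}->{5,6,7,8,9} => REVISION
Constraint 3 (V != Z) on D(V)={4} D(Z)={4}: V {4}->{}; Z {4}->{} => REVISION
Constraint 4 (Z < Y) on D(Z)={} D(Y)={8}: Y {8}->{} => REVISION
Total revisions = 4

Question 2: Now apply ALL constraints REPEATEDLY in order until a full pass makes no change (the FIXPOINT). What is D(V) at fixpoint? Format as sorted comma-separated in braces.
pass 0 (initial): D(V)={4,5,6,7,9}
pass 1: U {4,5,6,7,8,9}->{5,6,7,8,9}; V {4,5,6,7,9}->{}; Y {3,6,7,8}->{}; Z {4,6,7,8,9}->{}
pass 2: U {5,6,7,8,9}->{}
pass 3: no change
Fixpoint after 3 passes: D(V) = {}

Answer: {}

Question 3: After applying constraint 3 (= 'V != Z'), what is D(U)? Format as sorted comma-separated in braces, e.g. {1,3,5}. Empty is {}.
Constraint 1 (Z + V = Y) on D(Z)={4,6,7,8,9} D(V)={4,5,6,7,9} D(Y)={3,6,7,8}: Z {4,6,7,8,9}->{4}; V {4,5,6,7,9}->{4}; Y {3,6,7,8}->{8}
Constraint 2 (V < U) on D(V)={4} D(U)={4,5,6,7,8,9}: U {4,5,6,7,8,9}->{5,6,7,8,9}
Constraint 3 (V != Z) on D(V)={4} D(Z)={4}: V {4}->{}; Z {4}->{}
So after constraint 3: D(U) = {5,6,7,8,9}

Answer: {5,6,7,8,9}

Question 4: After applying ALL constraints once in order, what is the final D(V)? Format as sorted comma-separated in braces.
Constraint 1 (Z + V = Y) on D(Z)={4,6,7,8,9} D(V)={4,5,6,7,9} D(Y)={3,6,7,8}: Z {4,6,7,8,9}->{4}; V {4,5,6,7,9}->{4}; Y {3,6,7,8}->{8}
Constraint 2 (V < U) on D(V)={4} D(U)={4,5,6,7,8,9}: U {4,5,6,7,8,9}->{5,6,7,8,9}
Constraint 3 (V != Z) on D(V)={4} D(Z)={4}: V {4}->{}; Z {4}->{}
Constraint 4 (Z < Y) on D(Z)={} D(Y)={8}: Y {8}->{}
So after all 4 constraints: D(V) = {}

Answer: {}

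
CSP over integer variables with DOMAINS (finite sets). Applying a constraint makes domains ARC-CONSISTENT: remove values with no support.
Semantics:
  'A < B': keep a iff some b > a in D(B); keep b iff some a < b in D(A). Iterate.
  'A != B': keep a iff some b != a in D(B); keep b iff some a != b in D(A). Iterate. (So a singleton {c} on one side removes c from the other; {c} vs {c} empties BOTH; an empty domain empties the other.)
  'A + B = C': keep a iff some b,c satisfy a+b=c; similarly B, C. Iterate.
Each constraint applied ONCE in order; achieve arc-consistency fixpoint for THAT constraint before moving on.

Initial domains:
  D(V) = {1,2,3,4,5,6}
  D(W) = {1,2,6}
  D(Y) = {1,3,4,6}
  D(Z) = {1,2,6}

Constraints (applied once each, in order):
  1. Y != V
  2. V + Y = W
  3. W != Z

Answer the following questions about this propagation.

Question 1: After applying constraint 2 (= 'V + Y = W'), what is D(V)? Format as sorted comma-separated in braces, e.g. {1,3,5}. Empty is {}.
Answer: {1,2,3,5}

Derivation:
Constraint 1 (Y != V) on D(Y)={1,3,4,6} D(V)={1,2,3,4,5,6}: no change
Constraint 2 (V + Y = W) on D(V)={1,2,3,4,5,6} D(Y)={1,3,4,6} D(W)={1,2,6}: V {1,2,3,4,5,6}->{1,2,3,5}; Y {1,3,4,6}->{1,3,4}; W {1,2,6}->{2,6}
So after constraint 2: D(V) = {1,2,3,5}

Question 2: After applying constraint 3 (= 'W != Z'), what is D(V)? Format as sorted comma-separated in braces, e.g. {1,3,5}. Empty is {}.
Answer: {1,2,3,5}

Derivation:
Constraint 1 (Y != V) on D(Y)={1,3,4,6} D(V)={1,2,3,4,5,6}: no change
Constraint 2 (V + Y = W) on D(V)={1,2,3,4,5,6} D(Y)={1,3,4,6} D(W)={1,2,6}: V {1,2,3,4,5,6}->{1,2,3,5}; Y {1,3,4,6}->{1,3,4}; W {1,2,6}->{2,6}
Constraint 3 (W != Z) on D(W)={2,6} D(Z)={1,2,6}: no change
So after constraint 3: D(V) = {1,2,3,5}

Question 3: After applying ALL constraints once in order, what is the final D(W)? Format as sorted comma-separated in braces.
Constraint 1 (Y != V) on D(Y)={1,3,4,6} D(V)={1,2,3,4,5,6}: no change
Constraint 2 (V + Y = W) on D(V)={1,2,3,4,5,6} D(Y)={1,3,4,6} D(W)={1,2,6}: V {1,2,3,4,5,6}->{1,2,3,5}; Y {1,3,4,6}->{1,3,4}; W {1,2,6}->{2,6}
Constraint 3 (W != Z) on D(W)={2,6} D(Z)={1,2,6}: no change
So after all 3 constraints: D(W) = {2,6}

Answer: {2,6}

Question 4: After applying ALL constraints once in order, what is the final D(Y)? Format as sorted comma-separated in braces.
Answer: {1,3,4}

Derivation:
Constraint 1 (Y != V) on D(Y)={1,3,4,6} D(V)={1,2,3,4,5,6}: no change
Constraint 2 (V + Y = W) on D(V)={1,2,3,4,5,6} D(Y)={1,3,4,6} D(W)={1,2,6}: V {1,2,3,4,5,6}->{1,2,3,5}; Y {1,3,4,6}->{1,3,4}; W {1,2,6}->{2,6}
Constraint 3 (W != Z) on D(W)={2,6} D(Z)={1,2,6}: no change
So after all 3 constraints: D(Y) = {1,3,4}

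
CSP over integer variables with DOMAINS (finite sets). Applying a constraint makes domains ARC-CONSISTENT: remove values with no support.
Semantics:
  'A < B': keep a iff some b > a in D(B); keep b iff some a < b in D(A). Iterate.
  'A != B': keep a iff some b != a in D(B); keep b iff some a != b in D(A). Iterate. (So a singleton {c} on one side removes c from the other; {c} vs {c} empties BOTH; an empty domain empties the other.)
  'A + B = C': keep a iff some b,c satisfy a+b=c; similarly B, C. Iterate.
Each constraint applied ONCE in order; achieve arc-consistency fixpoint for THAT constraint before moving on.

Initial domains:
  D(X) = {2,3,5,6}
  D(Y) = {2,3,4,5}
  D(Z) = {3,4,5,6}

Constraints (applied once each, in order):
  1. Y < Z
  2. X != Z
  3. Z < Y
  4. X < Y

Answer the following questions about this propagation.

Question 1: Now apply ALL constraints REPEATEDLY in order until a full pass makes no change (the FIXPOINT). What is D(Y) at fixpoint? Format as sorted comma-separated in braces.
pass 0 (initial): D(Y)={2,3,4,5}
pass 1: X {2,3,5,6}->{2,3}; Y {2,3,4,5}->{4,5}; Z {3,4,5,6}->{3,4}
pass 2: X {2,3}->{}; Y {4,5}->{}; Z {3,4}->{}
pass 3: no change
Fixpoint after 3 passes: D(Y) = {}

Answer: {}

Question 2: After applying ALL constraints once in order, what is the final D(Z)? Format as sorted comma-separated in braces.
Constraint 1 (Y < Z) on D(Y)={2,3,4,5} D(Z)={3,4,5,6}: no change
Constraint 2 (X != Z) on D(X)={2,3,5,6} D(Z)={3,4,5,6}: no change
Constraint 3 (Z < Y) on D(Z)={3,4,5,6} D(Y)={2,3,4,5}: Z {3,4,5,6}->{3,4}; Y {2,3,4,5}->{4,5}
Constraint 4 (X < Y) on D(X)={2,3,5,6} D(Y)={4,5}: X {2,3,5,6}->{2,3}
So after all 4 constraints: D(Z) = {3,4}

Answer: {3,4}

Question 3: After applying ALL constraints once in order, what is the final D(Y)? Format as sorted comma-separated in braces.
Constraint 1 (Y < Z) on D(Y)={2,3,4,5} D(Z)={3,4,5,6}: no change
Constraint 2 (X != Z) on D(X)={2,3,5,6} D(Z)={3,4,5,6}: no change
Constraint 3 (Z < Y) on D(Z)={3,4,5,6} D(Y)={2,3,4,5}: Z {3,4,5,6}->{3,4}; Y {2,3,4,5}->{4,5}
Constraint 4 (X < Y) on D(X)={2,3,5,6} D(Y)={4,5}: X {2,3,5,6}->{2,3}
So after all 4 constraints: D(Y) = {4,5}

Answer: {4,5}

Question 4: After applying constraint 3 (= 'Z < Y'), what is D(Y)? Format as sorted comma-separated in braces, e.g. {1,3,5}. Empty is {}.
Constraint 1 (Y < Z) on D(Y)={2,3,4,5} D(Z)={3,4,5,6}: no change
Constraint 2 (X != Z) on D(X)={2,3,5,6} D(Z)={3,4,5,6}: no change
Constraint 3 (Z < Y) on D(Z)={3,4,5,6} D(Y)={2,3,4,5}: Z {3,4,5,6}->{3,4}; Y {2,3,4,5}->{4,5}
So after constraint 3: D(Y) = {4,5}

Answer: {4,5}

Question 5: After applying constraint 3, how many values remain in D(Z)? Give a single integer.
Constraint 1 (Y < Z) on D(Y)={2,3,4,5} D(Z)={3,4,5,6}: no change
Constraint 2 (X != Z) on D(X)={2,3,5,6} D(Z)={3,4,5,6}: no change
Constraint 3 (Z < Y) on D(Z)={3,4,5,6} D(Y)={2,3,4,5}: Z {3,4,5,6}->{3,4}; Y {2,3,4,5}->{4,5}
So after constraint 3: D(Z)={3,4}, size = 2

Answer: 2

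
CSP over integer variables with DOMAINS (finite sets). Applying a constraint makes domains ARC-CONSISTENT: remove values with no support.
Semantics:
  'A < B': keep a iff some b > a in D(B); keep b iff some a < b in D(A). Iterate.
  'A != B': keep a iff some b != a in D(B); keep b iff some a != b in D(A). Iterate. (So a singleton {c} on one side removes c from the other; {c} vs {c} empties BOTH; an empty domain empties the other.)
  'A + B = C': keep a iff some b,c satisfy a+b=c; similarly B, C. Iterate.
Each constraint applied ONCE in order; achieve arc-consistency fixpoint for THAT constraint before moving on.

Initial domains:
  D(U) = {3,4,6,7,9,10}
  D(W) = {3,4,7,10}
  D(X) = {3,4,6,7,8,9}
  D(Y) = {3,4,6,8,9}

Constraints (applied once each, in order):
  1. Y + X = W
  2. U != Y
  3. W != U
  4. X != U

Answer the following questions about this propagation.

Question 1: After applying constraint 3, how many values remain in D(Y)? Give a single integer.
Constraint 1 (Y + X = W) on D(Y)={3,4,6,8,9} D(X)={3,4,6,7,8,9} D(W)={3,4,7,10}: Y {3,4,6,8,9}->{3,4,6}; X {3,4,6,7,8,9}->{3,4,6,7}; W {3,4,7,10}->{7,10}
Constraint 2 (U != Y) on D(U)={3,4,6,7,9,10} D(Y)={3,4,6}: no change
Constraint 3 (W != U) on D(W)={7,10} D(U)={3,4,6,7,9,10}: no change
So after constraint 3: D(Y)={3,4,6}, size = 3

Answer: 3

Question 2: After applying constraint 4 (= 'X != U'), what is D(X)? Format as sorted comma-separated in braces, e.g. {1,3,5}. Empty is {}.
Constraint 1 (Y + X = W) on D(Y)={3,4,6,8,9} D(X)={3,4,6,7,8,9} D(W)={3,4,7,10}: Y {3,4,6,8,9}->{3,4,6}; X {3,4,6,7,8,9}->{3,4,6,7}; W {3,4,7,10}->{7,10}
Constraint 2 (U != Y) on D(U)={3,4,6,7,9,10} D(Y)={3,4,6}: no change
Constraint 3 (W != U) on D(W)={7,10} D(U)={3,4,6,7,9,10}: no change
Constraint 4 (X != U) on D(X)={3,4,6,7} D(U)={3,4,6,7,9,10}: no change
So after constraint 4: D(X) = {3,4,6,7}

Answer: {3,4,6,7}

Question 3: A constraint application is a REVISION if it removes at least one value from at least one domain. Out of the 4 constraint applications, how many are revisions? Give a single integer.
Answer: 1

Derivation:
Constraint 1 (Y + X = W) on D(Y)={3,4,6,8,9} D(X)={3,4,6,7,8,9} D(W)={3,4,7,10}: Y {3,4,6,8,9}->{3,4,6}; X {3,4,6,7,8,9}->{3,4,6,7}; W {3,4,7,10}->{7,10} => REVISION
Constraint 2 (U != Y) on D(U)={3,4,6,7,9,10} D(Y)={3,4,6}: no change => not a revision
Constraint 3 (W != U) on D(W)={7,10} D(U)={3,4,6,7,9,10}: no change => not a revision
Constraint 4 (X != U) on D(X)={3,4,6,7} D(U)={3,4,6,7,9,10}: no change => not a revision
Total revisions = 1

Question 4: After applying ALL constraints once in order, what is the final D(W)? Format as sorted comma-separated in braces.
Constraint 1 (Y + X = W) on D(Y)={3,4,6,8,9} D(X)={3,4,6,7,8,9} D(W)={3,4,7,10}: Y {3,4,6,8,9}->{3,4,6}; X {3,4,6,7,8,9}->{3,4,6,7}; W {3,4,7,10}->{7,10}
Constraint 2 (U != Y) on D(U)={3,4,6,7,9,10} D(Y)={3,4,6}: no change
Constraint 3 (W != U) on D(W)={7,10} D(U)={3,4,6,7,9,10}: no change
Constraint 4 (X != U) on D(X)={3,4,6,7} D(U)={3,4,6,7,9,10}: no change
So after all 4 constraints: D(W) = {7,10}

Answer: {7,10}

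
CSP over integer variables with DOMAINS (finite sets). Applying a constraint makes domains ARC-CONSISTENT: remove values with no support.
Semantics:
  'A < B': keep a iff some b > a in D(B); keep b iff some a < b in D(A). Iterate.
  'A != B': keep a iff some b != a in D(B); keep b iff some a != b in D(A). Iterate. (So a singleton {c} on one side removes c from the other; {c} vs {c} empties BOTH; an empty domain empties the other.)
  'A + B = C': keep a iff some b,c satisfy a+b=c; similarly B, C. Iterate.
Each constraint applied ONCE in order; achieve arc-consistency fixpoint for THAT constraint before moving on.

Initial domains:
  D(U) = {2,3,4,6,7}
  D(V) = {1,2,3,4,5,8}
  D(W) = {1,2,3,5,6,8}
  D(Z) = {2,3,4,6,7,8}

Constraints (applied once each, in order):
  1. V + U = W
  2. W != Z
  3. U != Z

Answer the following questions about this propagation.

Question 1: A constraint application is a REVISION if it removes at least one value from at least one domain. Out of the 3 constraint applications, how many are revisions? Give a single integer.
Answer: 1

Derivation:
Constraint 1 (V + U = W) on D(V)={1,2,3,4,5,8} D(U)={2,3,4,6,7} D(W)={1,2,3,5,6,8}: V {1,2,3,4,5,8}->{1,2,3,4,5}; W {1,2,3,5,6,8}->{3,5,6,8} => REVISION
Constraint 2 (W != Z) on D(W)={3,5,6,8} D(Z)={2,3,4,6,7,8}: no change => not a revision
Constraint 3 (U != Z) on D(U)={2,3,4,6,7} D(Z)={2,3,4,6,7,8}: no change => not a revision
Total revisions = 1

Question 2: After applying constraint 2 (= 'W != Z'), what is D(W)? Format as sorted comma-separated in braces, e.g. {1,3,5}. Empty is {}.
Constraint 1 (V + U = W) on D(V)={1,2,3,4,5,8} D(U)={2,3,4,6,7} D(W)={1,2,3,5,6,8}: V {1,2,3,4,5,8}->{1,2,3,4,5}; W {1,2,3,5,6,8}->{3,5,6,8}
Constraint 2 (W != Z) on D(W)={3,5,6,8} D(Z)={2,3,4,6,7,8}: no change
So after constraint 2: D(W) = {3,5,6,8}

Answer: {3,5,6,8}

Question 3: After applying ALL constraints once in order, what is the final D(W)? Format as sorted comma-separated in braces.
Answer: {3,5,6,8}

Derivation:
Constraint 1 (V + U = W) on D(V)={1,2,3,4,5,8} D(U)={2,3,4,6,7} D(W)={1,2,3,5,6,8}: V {1,2,3,4,5,8}->{1,2,3,4,5}; W {1,2,3,5,6,8}->{3,5,6,8}
Constraint 2 (W != Z) on D(W)={3,5,6,8} D(Z)={2,3,4,6,7,8}: no change
Constraint 3 (U != Z) on D(U)={2,3,4,6,7} D(Z)={2,3,4,6,7,8}: no change
So after all 3 constraints: D(W) = {3,5,6,8}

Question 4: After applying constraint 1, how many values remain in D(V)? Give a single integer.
Constraint 1 (V + U = W) on D(V)={1,2,3,4,5,8} D(U)={2,3,4,6,7} D(W)={1,2,3,5,6,8}: V {1,2,3,4,5,8}->{1,2,3,4,5}; W {1,2,3,5,6,8}->{3,5,6,8}
So after constraint 1: D(V)={1,2,3,4,5}, size = 5

Answer: 5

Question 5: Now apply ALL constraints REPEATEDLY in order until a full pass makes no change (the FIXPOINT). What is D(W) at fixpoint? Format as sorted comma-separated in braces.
pass 0 (initial): D(W)={1,2,3,5,6,8}
pass 1: V {1,2,3,4,5,8}->{1,2,3,4,5}; W {1,2,3,5,6,8}->{3,5,6,8}
pass 2: no change
Fixpoint after 2 passes: D(W) = {3,5,6,8}

Answer: {3,5,6,8}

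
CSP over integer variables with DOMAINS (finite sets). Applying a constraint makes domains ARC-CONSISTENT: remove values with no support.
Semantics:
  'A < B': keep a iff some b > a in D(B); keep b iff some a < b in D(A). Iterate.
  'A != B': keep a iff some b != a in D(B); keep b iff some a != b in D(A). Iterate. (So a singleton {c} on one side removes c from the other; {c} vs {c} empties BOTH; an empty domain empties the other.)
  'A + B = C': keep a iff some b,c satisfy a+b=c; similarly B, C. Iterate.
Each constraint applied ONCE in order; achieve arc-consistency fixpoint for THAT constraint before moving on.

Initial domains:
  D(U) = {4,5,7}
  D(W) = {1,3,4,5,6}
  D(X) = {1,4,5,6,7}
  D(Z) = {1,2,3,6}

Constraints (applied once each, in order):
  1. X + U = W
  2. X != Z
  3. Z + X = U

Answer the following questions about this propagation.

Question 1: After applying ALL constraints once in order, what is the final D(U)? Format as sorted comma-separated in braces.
Answer: {4}

Derivation:
Constraint 1 (X + U = W) on D(X)={1,4,5,6,7} D(U)={4,5,7} D(W)={1,3,4,5,6}: X {1,4,5,6,7}->{1}; U {4,5,7}->{4,5}; W {1,3,4,5,6}->{5,6}
Constraint 2 (X != Z) on D(X)={1} D(Z)={1,2,3,6}: Z {1,2,3,6}->{2,3,6}
Constraint 3 (Z + X = U) on D(Z)={2,3,6} D(X)={1} D(U)={4,5}: Z {2,3,6}->{3}; U {4,5}->{4}
So after all 3 constraints: D(U) = {4}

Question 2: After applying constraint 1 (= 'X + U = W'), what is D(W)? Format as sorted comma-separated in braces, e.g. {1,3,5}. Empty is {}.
Answer: {5,6}

Derivation:
Constraint 1 (X + U = W) on D(X)={1,4,5,6,7} D(U)={4,5,7} D(W)={1,3,4,5,6}: X {1,4,5,6,7}->{1}; U {4,5,7}->{4,5}; W {1,3,4,5,6}->{5,6}
So after constraint 1: D(W) = {5,6}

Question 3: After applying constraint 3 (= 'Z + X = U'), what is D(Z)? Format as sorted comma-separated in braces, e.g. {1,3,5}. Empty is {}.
Answer: {3}

Derivation:
Constraint 1 (X + U = W) on D(X)={1,4,5,6,7} D(U)={4,5,7} D(W)={1,3,4,5,6}: X {1,4,5,6,7}->{1}; U {4,5,7}->{4,5}; W {1,3,4,5,6}->{5,6}
Constraint 2 (X != Z) on D(X)={1} D(Z)={1,2,3,6}: Z {1,2,3,6}->{2,3,6}
Constraint 3 (Z + X = U) on D(Z)={2,3,6} D(X)={1} D(U)={4,5}: Z {2,3,6}->{3}; U {4,5}->{4}
So after constraint 3: D(Z) = {3}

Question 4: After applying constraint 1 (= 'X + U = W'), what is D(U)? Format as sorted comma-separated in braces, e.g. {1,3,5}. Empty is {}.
Answer: {4,5}

Derivation:
Constraint 1 (X + U = W) on D(X)={1,4,5,6,7} D(U)={4,5,7} D(W)={1,3,4,5,6}: X {1,4,5,6,7}->{1}; U {4,5,7}->{4,5}; W {1,3,4,5,6}->{5,6}
So after constraint 1: D(U) = {4,5}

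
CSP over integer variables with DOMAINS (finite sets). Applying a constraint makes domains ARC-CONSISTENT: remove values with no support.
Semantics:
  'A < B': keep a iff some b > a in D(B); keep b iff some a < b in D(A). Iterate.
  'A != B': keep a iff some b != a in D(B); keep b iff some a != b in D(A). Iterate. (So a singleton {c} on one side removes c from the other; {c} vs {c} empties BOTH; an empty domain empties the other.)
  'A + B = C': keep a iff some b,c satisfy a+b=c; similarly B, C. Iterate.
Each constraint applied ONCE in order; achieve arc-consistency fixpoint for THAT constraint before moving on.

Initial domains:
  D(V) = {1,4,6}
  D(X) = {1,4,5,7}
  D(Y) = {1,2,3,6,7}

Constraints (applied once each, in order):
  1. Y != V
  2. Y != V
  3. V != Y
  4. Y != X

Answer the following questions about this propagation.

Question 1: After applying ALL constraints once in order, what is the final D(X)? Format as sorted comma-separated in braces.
Constraint 1 (Y != V) on D(Y)={1,2,3,6,7} D(V)={1,4,6}: no change
Constraint 2 (Y != V) on D(Y)={1,2,3,6,7} D(V)={1,4,6}: no change
Constraint 3 (V != Y) on D(V)={1,4,6} D(Y)={1,2,3,6,7}: no change
Constraint 4 (Y != X) on D(Y)={1,2,3,6,7} D(X)={1,4,5,7}: no change
So after all 4 constraints: D(X) = {1,4,5,7}

Answer: {1,4,5,7}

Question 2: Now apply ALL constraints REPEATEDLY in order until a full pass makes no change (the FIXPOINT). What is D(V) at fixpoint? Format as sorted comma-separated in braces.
pass 0 (initial): D(V)={1,4,6}
pass 1: no change
Fixpoint after 1 passes: D(V) = {1,4,6}

Answer: {1,4,6}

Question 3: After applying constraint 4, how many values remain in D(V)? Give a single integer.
Constraint 1 (Y != V) on D(Y)={1,2,3,6,7} D(V)={1,4,6}: no change
Constraint 2 (Y != V) on D(Y)={1,2,3,6,7} D(V)={1,4,6}: no change
Constraint 3 (V != Y) on D(V)={1,4,6} D(Y)={1,2,3,6,7}: no change
Constraint 4 (Y != X) on D(Y)={1,2,3,6,7} D(X)={1,4,5,7}: no change
So after constraint 4: D(V)={1,4,6}, size = 3

Answer: 3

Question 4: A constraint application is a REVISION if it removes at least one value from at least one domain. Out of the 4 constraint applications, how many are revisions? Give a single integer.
Answer: 0

Derivation:
Constraint 1 (Y != V) on D(Y)={1,2,3,6,7} D(V)={1,4,6}: no change => not a revision
Constraint 2 (Y != V) on D(Y)={1,2,3,6,7} D(V)={1,4,6}: no change => not a revision
Constraint 3 (V != Y) on D(V)={1,4,6} D(Y)={1,2,3,6,7}: no change => not a revision
Constraint 4 (Y != X) on D(Y)={1,2,3,6,7} D(X)={1,4,5,7}: no change => not a revision
Total revisions = 0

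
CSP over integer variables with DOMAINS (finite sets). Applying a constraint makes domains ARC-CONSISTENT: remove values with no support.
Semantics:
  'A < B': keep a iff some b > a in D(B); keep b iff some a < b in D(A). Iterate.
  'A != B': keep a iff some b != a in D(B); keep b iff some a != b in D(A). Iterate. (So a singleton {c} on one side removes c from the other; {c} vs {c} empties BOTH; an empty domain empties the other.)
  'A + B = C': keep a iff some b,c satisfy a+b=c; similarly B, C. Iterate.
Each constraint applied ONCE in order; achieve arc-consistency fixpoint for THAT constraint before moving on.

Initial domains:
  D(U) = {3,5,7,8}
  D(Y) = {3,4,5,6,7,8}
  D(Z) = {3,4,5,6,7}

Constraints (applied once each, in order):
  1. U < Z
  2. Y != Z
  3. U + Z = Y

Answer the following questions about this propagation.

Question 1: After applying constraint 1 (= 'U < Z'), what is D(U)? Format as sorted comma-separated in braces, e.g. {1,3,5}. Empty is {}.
Answer: {3,5}

Derivation:
Constraint 1 (U < Z) on D(U)={3,5,7,8} D(Z)={3,4,5,6,7}: U {3,5,7,8}->{3,5}; Z {3,4,5,6,7}->{4,5,6,7}
So after constraint 1: D(U) = {3,5}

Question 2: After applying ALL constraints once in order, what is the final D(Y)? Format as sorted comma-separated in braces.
Answer: {7,8}

Derivation:
Constraint 1 (U < Z) on D(U)={3,5,7,8} D(Z)={3,4,5,6,7}: U {3,5,7,8}->{3,5}; Z {3,4,5,6,7}->{4,5,6,7}
Constraint 2 (Y != Z) on D(Y)={3,4,5,6,7,8} D(Z)={4,5,6,7}: no change
Constraint 3 (U + Z = Y) on D(U)={3,5} D(Z)={4,5,6,7} D(Y)={3,4,5,6,7,8}: U {3,5}->{3}; Z {4,5,6,7}->{4,5}; Y {3,4,5,6,7,8}->{7,8}
So after all 3 constraints: D(Y) = {7,8}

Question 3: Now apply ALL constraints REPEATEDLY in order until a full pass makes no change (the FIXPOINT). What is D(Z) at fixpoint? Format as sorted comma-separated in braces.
pass 0 (initial): D(Z)={3,4,5,6,7}
pass 1: U {3,5,7,8}->{3}; Y {3,4,5,6,7,8}->{7,8}; Z {3,4,5,6,7}->{4,5}
pass 2: no change
Fixpoint after 2 passes: D(Z) = {4,5}

Answer: {4,5}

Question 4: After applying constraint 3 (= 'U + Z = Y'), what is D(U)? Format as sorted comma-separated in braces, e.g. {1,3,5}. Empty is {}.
Constraint 1 (U < Z) on D(U)={3,5,7,8} D(Z)={3,4,5,6,7}: U {3,5,7,8}->{3,5}; Z {3,4,5,6,7}->{4,5,6,7}
Constraint 2 (Y != Z) on D(Y)={3,4,5,6,7,8} D(Z)={4,5,6,7}: no change
Constraint 3 (U + Z = Y) on D(U)={3,5} D(Z)={4,5,6,7} D(Y)={3,4,5,6,7,8}: U {3,5}->{3}; Z {4,5,6,7}->{4,5}; Y {3,4,5,6,7,8}->{7,8}
So after constraint 3: D(U) = {3}

Answer: {3}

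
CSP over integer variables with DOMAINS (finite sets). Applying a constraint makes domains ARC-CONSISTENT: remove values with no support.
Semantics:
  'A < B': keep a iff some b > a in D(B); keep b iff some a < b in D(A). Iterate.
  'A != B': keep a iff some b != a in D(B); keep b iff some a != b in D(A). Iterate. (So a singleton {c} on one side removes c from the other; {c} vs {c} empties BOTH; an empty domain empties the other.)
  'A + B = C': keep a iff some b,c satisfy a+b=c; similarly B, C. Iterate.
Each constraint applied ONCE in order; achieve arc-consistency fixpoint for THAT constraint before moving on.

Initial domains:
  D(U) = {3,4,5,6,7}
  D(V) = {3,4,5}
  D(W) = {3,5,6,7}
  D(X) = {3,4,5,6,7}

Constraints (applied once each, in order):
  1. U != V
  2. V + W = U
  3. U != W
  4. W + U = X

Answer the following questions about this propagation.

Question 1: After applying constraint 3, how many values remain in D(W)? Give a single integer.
Constraint 1 (U != V) on D(U)={3,4,5,6,7} D(V)={3,4,5}: no change
Constraint 2 (V + W = U) on D(V)={3,4,5} D(W)={3,5,6,7} D(U)={3,4,5,6,7}: V {3,4,5}->{3,4}; W {3,5,6,7}->{3}; U {3,4,5,6,7}->{6,7}
Constraint 3 (U != W) on D(U)={6,7} D(W)={3}: no change
So after constraint 3: D(W)={3}, size = 1

Answer: 1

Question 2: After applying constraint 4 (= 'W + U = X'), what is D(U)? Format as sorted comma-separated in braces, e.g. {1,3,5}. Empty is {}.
Answer: {}

Derivation:
Constraint 1 (U != V) on D(U)={3,4,5,6,7} D(V)={3,4,5}: no change
Constraint 2 (V + W = U) on D(V)={3,4,5} D(W)={3,5,6,7} D(U)={3,4,5,6,7}: V {3,4,5}->{3,4}; W {3,5,6,7}->{3}; U {3,4,5,6,7}->{6,7}
Constraint 3 (U != W) on D(U)={6,7} D(W)={3}: no change
Constraint 4 (W + U = X) on D(W)={3} D(U)={6,7} D(X)={3,4,5,6,7}: W {3}->{}; U {6,7}->{}; X {3,4,5,6,7}->{}
So after constraint 4: D(U) = {}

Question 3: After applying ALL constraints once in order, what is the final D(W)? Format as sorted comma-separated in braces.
Constraint 1 (U != V) on D(U)={3,4,5,6,7} D(V)={3,4,5}: no change
Constraint 2 (V + W = U) on D(V)={3,4,5} D(W)={3,5,6,7} D(U)={3,4,5,6,7}: V {3,4,5}->{3,4}; W {3,5,6,7}->{3}; U {3,4,5,6,7}->{6,7}
Constraint 3 (U != W) on D(U)={6,7} D(W)={3}: no change
Constraint 4 (W + U = X) on D(W)={3} D(U)={6,7} D(X)={3,4,5,6,7}: W {3}->{}; U {6,7}->{}; X {3,4,5,6,7}->{}
So after all 4 constraints: D(W) = {}

Answer: {}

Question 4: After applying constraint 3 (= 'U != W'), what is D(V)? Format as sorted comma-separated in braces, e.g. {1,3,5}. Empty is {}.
Constraint 1 (U != V) on D(U)={3,4,5,6,7} D(V)={3,4,5}: no change
Constraint 2 (V + W = U) on D(V)={3,4,5} D(W)={3,5,6,7} D(U)={3,4,5,6,7}: V {3,4,5}->{3,4}; W {3,5,6,7}->{3}; U {3,4,5,6,7}->{6,7}
Constraint 3 (U != W) on D(U)={6,7} D(W)={3}: no change
So after constraint 3: D(V) = {3,4}

Answer: {3,4}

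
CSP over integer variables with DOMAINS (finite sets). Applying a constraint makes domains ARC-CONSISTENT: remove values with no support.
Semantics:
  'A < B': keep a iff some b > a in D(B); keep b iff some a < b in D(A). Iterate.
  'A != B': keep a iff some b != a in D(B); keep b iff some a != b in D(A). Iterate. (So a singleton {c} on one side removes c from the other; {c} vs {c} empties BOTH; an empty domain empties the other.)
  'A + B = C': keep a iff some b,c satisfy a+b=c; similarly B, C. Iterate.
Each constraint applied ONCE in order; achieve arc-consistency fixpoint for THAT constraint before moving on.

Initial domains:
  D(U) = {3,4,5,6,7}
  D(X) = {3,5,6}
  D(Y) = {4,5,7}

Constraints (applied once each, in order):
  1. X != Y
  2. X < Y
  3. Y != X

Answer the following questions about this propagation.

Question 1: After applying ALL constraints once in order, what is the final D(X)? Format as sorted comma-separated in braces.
Constraint 1 (X != Y) on D(X)={3,5,6} D(Y)={4,5,7}: no change
Constraint 2 (X < Y) on D(X)={3,5,6} D(Y)={4,5,7}: no change
Constraint 3 (Y != X) on D(Y)={4,5,7} D(X)={3,5,6}: no change
So after all 3 constraints: D(X) = {3,5,6}

Answer: {3,5,6}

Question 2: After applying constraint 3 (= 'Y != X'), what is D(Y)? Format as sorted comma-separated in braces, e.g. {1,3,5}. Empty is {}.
Answer: {4,5,7}

Derivation:
Constraint 1 (X != Y) on D(X)={3,5,6} D(Y)={4,5,7}: no change
Constraint 2 (X < Y) on D(X)={3,5,6} D(Y)={4,5,7}: no change
Constraint 3 (Y != X) on D(Y)={4,5,7} D(X)={3,5,6}: no change
So after constraint 3: D(Y) = {4,5,7}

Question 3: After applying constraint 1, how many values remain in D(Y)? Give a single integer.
Answer: 3

Derivation:
Constraint 1 (X != Y) on D(X)={3,5,6} D(Y)={4,5,7}: no change
So after constraint 1: D(Y)={4,5,7}, size = 3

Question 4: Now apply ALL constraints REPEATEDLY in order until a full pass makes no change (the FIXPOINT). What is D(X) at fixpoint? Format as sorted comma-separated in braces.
Answer: {3,5,6}

Derivation:
pass 0 (initial): D(X)={3,5,6}
pass 1: no change
Fixpoint after 1 passes: D(X) = {3,5,6}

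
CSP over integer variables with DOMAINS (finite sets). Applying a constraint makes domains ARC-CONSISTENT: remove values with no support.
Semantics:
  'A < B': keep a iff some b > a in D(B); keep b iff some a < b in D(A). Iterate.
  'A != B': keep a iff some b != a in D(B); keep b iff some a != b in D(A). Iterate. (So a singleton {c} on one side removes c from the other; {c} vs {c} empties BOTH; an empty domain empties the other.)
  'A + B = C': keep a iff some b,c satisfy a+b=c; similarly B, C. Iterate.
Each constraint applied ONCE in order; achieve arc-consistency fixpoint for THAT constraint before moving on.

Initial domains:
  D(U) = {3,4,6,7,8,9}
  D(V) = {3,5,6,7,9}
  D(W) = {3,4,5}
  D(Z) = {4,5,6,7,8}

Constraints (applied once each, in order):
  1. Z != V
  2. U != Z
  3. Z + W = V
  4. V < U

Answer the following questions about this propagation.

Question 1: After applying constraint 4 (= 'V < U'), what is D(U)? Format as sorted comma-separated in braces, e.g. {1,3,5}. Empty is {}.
Answer: {8,9}

Derivation:
Constraint 1 (Z != V) on D(Z)={4,5,6,7,8} D(V)={3,5,6,7,9}: no change
Constraint 2 (U != Z) on D(U)={3,4,6,7,8,9} D(Z)={4,5,6,7,8}: no change
Constraint 3 (Z + W = V) on D(Z)={4,5,6,7,8} D(W)={3,4,5} D(V)={3,5,6,7,9}: Z {4,5,6,7,8}->{4,5,6}; V {3,5,6,7,9}->{7,9}
Constraint 4 (V < U) on D(V)={7,9} D(U)={3,4,6,7,8,9}: V {7,9}->{7}; U {3,4,6,7,8,9}->{8,9}
So after constraint 4: D(U) = {8,9}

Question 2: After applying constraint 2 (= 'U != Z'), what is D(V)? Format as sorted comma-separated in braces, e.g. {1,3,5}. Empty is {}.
Constraint 1 (Z != V) on D(Z)={4,5,6,7,8} D(V)={3,5,6,7,9}: no change
Constraint 2 (U != Z) on D(U)={3,4,6,7,8,9} D(Z)={4,5,6,7,8}: no change
So after constraint 2: D(V) = {3,5,6,7,9}

Answer: {3,5,6,7,9}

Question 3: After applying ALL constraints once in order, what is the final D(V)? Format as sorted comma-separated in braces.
Answer: {7}

Derivation:
Constraint 1 (Z != V) on D(Z)={4,5,6,7,8} D(V)={3,5,6,7,9}: no change
Constraint 2 (U != Z) on D(U)={3,4,6,7,8,9} D(Z)={4,5,6,7,8}: no change
Constraint 3 (Z + W = V) on D(Z)={4,5,6,7,8} D(W)={3,4,5} D(V)={3,5,6,7,9}: Z {4,5,6,7,8}->{4,5,6}; V {3,5,6,7,9}->{7,9}
Constraint 4 (V < U) on D(V)={7,9} D(U)={3,4,6,7,8,9}: V {7,9}->{7}; U {3,4,6,7,8,9}->{8,9}
So after all 4 constraints: D(V) = {7}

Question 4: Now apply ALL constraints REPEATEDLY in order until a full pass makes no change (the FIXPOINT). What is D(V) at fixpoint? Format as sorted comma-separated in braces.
Answer: {7}

Derivation:
pass 0 (initial): D(V)={3,5,6,7,9}
pass 1: U {3,4,6,7,8,9}->{8,9}; V {3,5,6,7,9}->{7}; Z {4,5,6,7,8}->{4,5,6}
pass 2: W {3,4,5}->{3}; Z {4,5,6}->{4}
pass 3: no change
Fixpoint after 3 passes: D(V) = {7}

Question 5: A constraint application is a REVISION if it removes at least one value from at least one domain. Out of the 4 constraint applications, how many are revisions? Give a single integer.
Constraint 1 (Z != V) on D(Z)={4,5,6,7,8} D(V)={3,5,6,7,9}: no change => not a revision
Constraint 2 (U != Z) on D(U)={3,4,6,7,8,9} D(Z)={4,5,6,7,8}: no change => not a revision
Constraint 3 (Z + W = V) on D(Z)={4,5,6,7,8} D(W)={3,4,5} D(V)={3,5,6,7,9}: Z {4,5,6,7,8}->{4,5,6}; V {3,5,6,7,9}->{7,9} => REVISION
Constraint 4 (V < U) on D(V)={7,9} D(U)={3,4,6,7,8,9}: V {7,9}->{7}; U {3,4,6,7,8,9}->{8,9} => REVISION
Total revisions = 2

Answer: 2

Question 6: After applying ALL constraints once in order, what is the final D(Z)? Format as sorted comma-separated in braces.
Answer: {4,5,6}

Derivation:
Constraint 1 (Z != V) on D(Z)={4,5,6,7,8} D(V)={3,5,6,7,9}: no change
Constraint 2 (U != Z) on D(U)={3,4,6,7,8,9} D(Z)={4,5,6,7,8}: no change
Constraint 3 (Z + W = V) on D(Z)={4,5,6,7,8} D(W)={3,4,5} D(V)={3,5,6,7,9}: Z {4,5,6,7,8}->{4,5,6}; V {3,5,6,7,9}->{7,9}
Constraint 4 (V < U) on D(V)={7,9} D(U)={3,4,6,7,8,9}: V {7,9}->{7}; U {3,4,6,7,8,9}->{8,9}
So after all 4 constraints: D(Z) = {4,5,6}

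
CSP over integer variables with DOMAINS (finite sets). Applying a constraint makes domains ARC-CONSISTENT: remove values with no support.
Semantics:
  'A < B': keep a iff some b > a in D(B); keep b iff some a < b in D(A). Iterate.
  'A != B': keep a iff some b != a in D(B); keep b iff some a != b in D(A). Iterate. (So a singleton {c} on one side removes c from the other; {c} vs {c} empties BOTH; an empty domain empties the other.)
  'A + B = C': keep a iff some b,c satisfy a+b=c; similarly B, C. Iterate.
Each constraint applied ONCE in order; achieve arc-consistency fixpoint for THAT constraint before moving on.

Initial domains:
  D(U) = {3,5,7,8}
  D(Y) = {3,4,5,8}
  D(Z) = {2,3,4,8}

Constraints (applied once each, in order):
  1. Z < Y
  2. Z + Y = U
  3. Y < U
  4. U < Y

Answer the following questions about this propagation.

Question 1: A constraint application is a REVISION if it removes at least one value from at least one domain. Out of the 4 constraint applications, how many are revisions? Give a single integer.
Constraint 1 (Z < Y) on D(Z)={2,3,4,8} D(Y)={3,4,5,8}: Z {2,3,4,8}->{2,3,4} => REVISION
Constraint 2 (Z + Y = U) on D(Z)={2,3,4} D(Y)={3,4,5,8} D(U)={3,5,7,8}: Y {3,4,5,8}->{3,4,5}; U {3,5,7,8}->{5,7,8} => REVISION
Constraint 3 (Y < U) on D(Y)={3,4,5} D(U)={5,7,8}: no change => not a revision
Constraint 4 (U < Y) on D(U)={5,7,8} D(Y)={3,4,5}: U {5,7,8}->{}; Y {3,4,5}->{} => REVISION
Total revisions = 3

Answer: 3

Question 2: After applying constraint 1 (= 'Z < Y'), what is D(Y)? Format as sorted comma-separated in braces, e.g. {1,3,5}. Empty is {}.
Answer: {3,4,5,8}

Derivation:
Constraint 1 (Z < Y) on D(Z)={2,3,4,8} D(Y)={3,4,5,8}: Z {2,3,4,8}->{2,3,4}
So after constraint 1: D(Y) = {3,4,5,8}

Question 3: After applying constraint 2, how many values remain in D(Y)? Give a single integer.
Constraint 1 (Z < Y) on D(Z)={2,3,4,8} D(Y)={3,4,5,8}: Z {2,3,4,8}->{2,3,4}
Constraint 2 (Z + Y = U) on D(Z)={2,3,4} D(Y)={3,4,5,8} D(U)={3,5,7,8}: Y {3,4,5,8}->{3,4,5}; U {3,5,7,8}->{5,7,8}
So after constraint 2: D(Y)={3,4,5}, size = 3

Answer: 3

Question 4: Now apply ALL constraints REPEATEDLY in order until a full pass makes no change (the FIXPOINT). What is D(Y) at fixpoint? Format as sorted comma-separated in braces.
pass 0 (initial): D(Y)={3,4,5,8}
pass 1: U {3,5,7,8}->{}; Y {3,4,5,8}->{}; Z {2,3,4,8}->{2,3,4}
pass 2: Z {2,3,4}->{}
pass 3: no change
Fixpoint after 3 passes: D(Y) = {}

Answer: {}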